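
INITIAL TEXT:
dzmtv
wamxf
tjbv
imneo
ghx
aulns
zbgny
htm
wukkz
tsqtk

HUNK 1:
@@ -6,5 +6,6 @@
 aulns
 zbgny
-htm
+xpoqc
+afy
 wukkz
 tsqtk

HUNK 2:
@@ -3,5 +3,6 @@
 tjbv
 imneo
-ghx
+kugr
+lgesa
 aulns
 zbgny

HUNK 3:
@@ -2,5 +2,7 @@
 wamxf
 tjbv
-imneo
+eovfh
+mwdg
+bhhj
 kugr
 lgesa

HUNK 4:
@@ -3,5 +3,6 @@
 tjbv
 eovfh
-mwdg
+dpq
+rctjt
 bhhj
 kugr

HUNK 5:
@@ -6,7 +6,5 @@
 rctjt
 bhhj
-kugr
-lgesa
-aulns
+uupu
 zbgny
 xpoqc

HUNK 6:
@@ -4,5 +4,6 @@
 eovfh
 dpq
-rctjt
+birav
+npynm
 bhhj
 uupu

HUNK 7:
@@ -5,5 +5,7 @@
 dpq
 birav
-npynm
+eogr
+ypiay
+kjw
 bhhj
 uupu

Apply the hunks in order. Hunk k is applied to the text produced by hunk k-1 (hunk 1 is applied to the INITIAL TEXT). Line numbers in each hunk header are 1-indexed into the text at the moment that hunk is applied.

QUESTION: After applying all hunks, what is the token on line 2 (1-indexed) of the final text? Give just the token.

Answer: wamxf

Derivation:
Hunk 1: at line 6 remove [htm] add [xpoqc,afy] -> 11 lines: dzmtv wamxf tjbv imneo ghx aulns zbgny xpoqc afy wukkz tsqtk
Hunk 2: at line 3 remove [ghx] add [kugr,lgesa] -> 12 lines: dzmtv wamxf tjbv imneo kugr lgesa aulns zbgny xpoqc afy wukkz tsqtk
Hunk 3: at line 2 remove [imneo] add [eovfh,mwdg,bhhj] -> 14 lines: dzmtv wamxf tjbv eovfh mwdg bhhj kugr lgesa aulns zbgny xpoqc afy wukkz tsqtk
Hunk 4: at line 3 remove [mwdg] add [dpq,rctjt] -> 15 lines: dzmtv wamxf tjbv eovfh dpq rctjt bhhj kugr lgesa aulns zbgny xpoqc afy wukkz tsqtk
Hunk 5: at line 6 remove [kugr,lgesa,aulns] add [uupu] -> 13 lines: dzmtv wamxf tjbv eovfh dpq rctjt bhhj uupu zbgny xpoqc afy wukkz tsqtk
Hunk 6: at line 4 remove [rctjt] add [birav,npynm] -> 14 lines: dzmtv wamxf tjbv eovfh dpq birav npynm bhhj uupu zbgny xpoqc afy wukkz tsqtk
Hunk 7: at line 5 remove [npynm] add [eogr,ypiay,kjw] -> 16 lines: dzmtv wamxf tjbv eovfh dpq birav eogr ypiay kjw bhhj uupu zbgny xpoqc afy wukkz tsqtk
Final line 2: wamxf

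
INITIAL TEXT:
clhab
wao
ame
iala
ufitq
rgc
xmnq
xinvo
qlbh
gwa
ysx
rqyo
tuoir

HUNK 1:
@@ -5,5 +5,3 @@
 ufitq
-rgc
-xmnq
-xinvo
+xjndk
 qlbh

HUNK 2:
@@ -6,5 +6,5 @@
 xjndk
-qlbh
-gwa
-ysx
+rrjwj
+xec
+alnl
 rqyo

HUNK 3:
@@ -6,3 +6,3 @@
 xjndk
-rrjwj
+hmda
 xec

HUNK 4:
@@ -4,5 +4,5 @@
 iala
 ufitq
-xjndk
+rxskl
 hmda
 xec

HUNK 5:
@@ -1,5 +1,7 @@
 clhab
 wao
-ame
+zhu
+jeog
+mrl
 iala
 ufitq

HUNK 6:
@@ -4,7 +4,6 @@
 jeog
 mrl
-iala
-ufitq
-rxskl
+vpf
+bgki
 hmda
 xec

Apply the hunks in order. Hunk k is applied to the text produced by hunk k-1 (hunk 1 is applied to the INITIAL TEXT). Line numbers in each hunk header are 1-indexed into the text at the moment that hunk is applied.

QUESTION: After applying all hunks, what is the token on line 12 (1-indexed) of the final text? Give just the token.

Answer: tuoir

Derivation:
Hunk 1: at line 5 remove [rgc,xmnq,xinvo] add [xjndk] -> 11 lines: clhab wao ame iala ufitq xjndk qlbh gwa ysx rqyo tuoir
Hunk 2: at line 6 remove [qlbh,gwa,ysx] add [rrjwj,xec,alnl] -> 11 lines: clhab wao ame iala ufitq xjndk rrjwj xec alnl rqyo tuoir
Hunk 3: at line 6 remove [rrjwj] add [hmda] -> 11 lines: clhab wao ame iala ufitq xjndk hmda xec alnl rqyo tuoir
Hunk 4: at line 4 remove [xjndk] add [rxskl] -> 11 lines: clhab wao ame iala ufitq rxskl hmda xec alnl rqyo tuoir
Hunk 5: at line 1 remove [ame] add [zhu,jeog,mrl] -> 13 lines: clhab wao zhu jeog mrl iala ufitq rxskl hmda xec alnl rqyo tuoir
Hunk 6: at line 4 remove [iala,ufitq,rxskl] add [vpf,bgki] -> 12 lines: clhab wao zhu jeog mrl vpf bgki hmda xec alnl rqyo tuoir
Final line 12: tuoir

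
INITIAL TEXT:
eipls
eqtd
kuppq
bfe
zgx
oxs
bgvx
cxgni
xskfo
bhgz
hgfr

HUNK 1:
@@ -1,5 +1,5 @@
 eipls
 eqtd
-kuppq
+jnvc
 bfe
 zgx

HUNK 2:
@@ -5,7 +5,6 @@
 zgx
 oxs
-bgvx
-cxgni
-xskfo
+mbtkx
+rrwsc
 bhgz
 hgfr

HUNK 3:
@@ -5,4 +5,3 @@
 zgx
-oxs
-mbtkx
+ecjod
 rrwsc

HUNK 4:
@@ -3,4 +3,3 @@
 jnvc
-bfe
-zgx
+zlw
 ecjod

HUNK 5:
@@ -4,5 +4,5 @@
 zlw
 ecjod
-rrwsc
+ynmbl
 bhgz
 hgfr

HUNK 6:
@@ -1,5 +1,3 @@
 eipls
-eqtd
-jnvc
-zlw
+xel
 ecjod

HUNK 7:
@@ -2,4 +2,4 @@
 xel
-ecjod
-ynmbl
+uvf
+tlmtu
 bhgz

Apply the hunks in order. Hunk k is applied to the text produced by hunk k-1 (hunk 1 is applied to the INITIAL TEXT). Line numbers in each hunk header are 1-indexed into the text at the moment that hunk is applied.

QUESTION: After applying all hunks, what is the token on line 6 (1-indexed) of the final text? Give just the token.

Answer: hgfr

Derivation:
Hunk 1: at line 1 remove [kuppq] add [jnvc] -> 11 lines: eipls eqtd jnvc bfe zgx oxs bgvx cxgni xskfo bhgz hgfr
Hunk 2: at line 5 remove [bgvx,cxgni,xskfo] add [mbtkx,rrwsc] -> 10 lines: eipls eqtd jnvc bfe zgx oxs mbtkx rrwsc bhgz hgfr
Hunk 3: at line 5 remove [oxs,mbtkx] add [ecjod] -> 9 lines: eipls eqtd jnvc bfe zgx ecjod rrwsc bhgz hgfr
Hunk 4: at line 3 remove [bfe,zgx] add [zlw] -> 8 lines: eipls eqtd jnvc zlw ecjod rrwsc bhgz hgfr
Hunk 5: at line 4 remove [rrwsc] add [ynmbl] -> 8 lines: eipls eqtd jnvc zlw ecjod ynmbl bhgz hgfr
Hunk 6: at line 1 remove [eqtd,jnvc,zlw] add [xel] -> 6 lines: eipls xel ecjod ynmbl bhgz hgfr
Hunk 7: at line 2 remove [ecjod,ynmbl] add [uvf,tlmtu] -> 6 lines: eipls xel uvf tlmtu bhgz hgfr
Final line 6: hgfr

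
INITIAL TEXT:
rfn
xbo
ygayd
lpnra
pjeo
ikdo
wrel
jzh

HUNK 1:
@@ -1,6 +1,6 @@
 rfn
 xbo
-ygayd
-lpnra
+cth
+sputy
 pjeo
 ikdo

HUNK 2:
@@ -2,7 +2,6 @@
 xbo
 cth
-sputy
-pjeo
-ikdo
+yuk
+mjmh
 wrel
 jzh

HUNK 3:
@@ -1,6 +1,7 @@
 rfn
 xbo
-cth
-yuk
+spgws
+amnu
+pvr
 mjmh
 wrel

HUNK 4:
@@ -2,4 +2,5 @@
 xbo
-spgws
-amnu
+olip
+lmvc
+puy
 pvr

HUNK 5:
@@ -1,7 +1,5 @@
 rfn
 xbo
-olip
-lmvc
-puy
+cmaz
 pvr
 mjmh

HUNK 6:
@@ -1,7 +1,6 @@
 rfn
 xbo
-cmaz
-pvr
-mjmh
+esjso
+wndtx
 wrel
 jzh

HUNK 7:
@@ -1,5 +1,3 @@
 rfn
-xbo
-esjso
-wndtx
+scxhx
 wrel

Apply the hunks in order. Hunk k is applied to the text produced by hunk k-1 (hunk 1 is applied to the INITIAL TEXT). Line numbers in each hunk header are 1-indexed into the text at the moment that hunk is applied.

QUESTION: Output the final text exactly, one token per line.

Hunk 1: at line 1 remove [ygayd,lpnra] add [cth,sputy] -> 8 lines: rfn xbo cth sputy pjeo ikdo wrel jzh
Hunk 2: at line 2 remove [sputy,pjeo,ikdo] add [yuk,mjmh] -> 7 lines: rfn xbo cth yuk mjmh wrel jzh
Hunk 3: at line 1 remove [cth,yuk] add [spgws,amnu,pvr] -> 8 lines: rfn xbo spgws amnu pvr mjmh wrel jzh
Hunk 4: at line 2 remove [spgws,amnu] add [olip,lmvc,puy] -> 9 lines: rfn xbo olip lmvc puy pvr mjmh wrel jzh
Hunk 5: at line 1 remove [olip,lmvc,puy] add [cmaz] -> 7 lines: rfn xbo cmaz pvr mjmh wrel jzh
Hunk 6: at line 1 remove [cmaz,pvr,mjmh] add [esjso,wndtx] -> 6 lines: rfn xbo esjso wndtx wrel jzh
Hunk 7: at line 1 remove [xbo,esjso,wndtx] add [scxhx] -> 4 lines: rfn scxhx wrel jzh

Answer: rfn
scxhx
wrel
jzh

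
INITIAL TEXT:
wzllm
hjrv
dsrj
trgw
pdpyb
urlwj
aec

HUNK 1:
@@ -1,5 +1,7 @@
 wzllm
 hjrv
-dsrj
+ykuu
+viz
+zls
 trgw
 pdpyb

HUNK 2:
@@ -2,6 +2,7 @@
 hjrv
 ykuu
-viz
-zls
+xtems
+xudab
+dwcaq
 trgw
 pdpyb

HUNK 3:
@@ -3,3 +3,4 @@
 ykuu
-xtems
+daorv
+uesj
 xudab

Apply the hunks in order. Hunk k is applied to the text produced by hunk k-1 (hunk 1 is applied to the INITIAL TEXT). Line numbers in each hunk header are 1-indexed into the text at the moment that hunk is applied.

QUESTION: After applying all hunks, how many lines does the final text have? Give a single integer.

Answer: 11

Derivation:
Hunk 1: at line 1 remove [dsrj] add [ykuu,viz,zls] -> 9 lines: wzllm hjrv ykuu viz zls trgw pdpyb urlwj aec
Hunk 2: at line 2 remove [viz,zls] add [xtems,xudab,dwcaq] -> 10 lines: wzllm hjrv ykuu xtems xudab dwcaq trgw pdpyb urlwj aec
Hunk 3: at line 3 remove [xtems] add [daorv,uesj] -> 11 lines: wzllm hjrv ykuu daorv uesj xudab dwcaq trgw pdpyb urlwj aec
Final line count: 11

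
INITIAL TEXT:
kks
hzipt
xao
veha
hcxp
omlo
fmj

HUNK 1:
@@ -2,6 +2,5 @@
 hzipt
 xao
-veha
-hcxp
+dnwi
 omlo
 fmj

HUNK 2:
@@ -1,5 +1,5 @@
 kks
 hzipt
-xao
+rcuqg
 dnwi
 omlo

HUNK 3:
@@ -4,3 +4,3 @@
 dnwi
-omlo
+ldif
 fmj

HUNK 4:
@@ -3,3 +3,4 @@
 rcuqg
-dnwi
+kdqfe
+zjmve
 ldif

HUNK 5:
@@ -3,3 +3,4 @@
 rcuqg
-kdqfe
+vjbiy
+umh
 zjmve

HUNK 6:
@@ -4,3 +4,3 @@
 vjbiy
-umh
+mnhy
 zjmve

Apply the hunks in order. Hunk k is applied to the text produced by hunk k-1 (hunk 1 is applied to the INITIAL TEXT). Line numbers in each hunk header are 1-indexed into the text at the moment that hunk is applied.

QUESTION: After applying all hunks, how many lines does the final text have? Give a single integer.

Hunk 1: at line 2 remove [veha,hcxp] add [dnwi] -> 6 lines: kks hzipt xao dnwi omlo fmj
Hunk 2: at line 1 remove [xao] add [rcuqg] -> 6 lines: kks hzipt rcuqg dnwi omlo fmj
Hunk 3: at line 4 remove [omlo] add [ldif] -> 6 lines: kks hzipt rcuqg dnwi ldif fmj
Hunk 4: at line 3 remove [dnwi] add [kdqfe,zjmve] -> 7 lines: kks hzipt rcuqg kdqfe zjmve ldif fmj
Hunk 5: at line 3 remove [kdqfe] add [vjbiy,umh] -> 8 lines: kks hzipt rcuqg vjbiy umh zjmve ldif fmj
Hunk 6: at line 4 remove [umh] add [mnhy] -> 8 lines: kks hzipt rcuqg vjbiy mnhy zjmve ldif fmj
Final line count: 8

Answer: 8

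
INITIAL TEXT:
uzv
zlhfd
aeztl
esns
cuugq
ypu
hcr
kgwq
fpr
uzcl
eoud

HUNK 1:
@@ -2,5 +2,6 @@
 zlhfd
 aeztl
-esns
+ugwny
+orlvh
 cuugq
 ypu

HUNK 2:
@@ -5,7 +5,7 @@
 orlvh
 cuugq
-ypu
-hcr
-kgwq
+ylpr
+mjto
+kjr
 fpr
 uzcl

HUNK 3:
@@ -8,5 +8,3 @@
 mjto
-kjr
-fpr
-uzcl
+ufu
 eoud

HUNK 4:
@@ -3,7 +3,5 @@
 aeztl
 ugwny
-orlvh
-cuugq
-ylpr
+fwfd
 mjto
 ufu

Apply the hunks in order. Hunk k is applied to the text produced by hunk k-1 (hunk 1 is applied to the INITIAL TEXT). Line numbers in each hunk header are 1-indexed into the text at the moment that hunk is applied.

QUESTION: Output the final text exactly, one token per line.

Hunk 1: at line 2 remove [esns] add [ugwny,orlvh] -> 12 lines: uzv zlhfd aeztl ugwny orlvh cuugq ypu hcr kgwq fpr uzcl eoud
Hunk 2: at line 5 remove [ypu,hcr,kgwq] add [ylpr,mjto,kjr] -> 12 lines: uzv zlhfd aeztl ugwny orlvh cuugq ylpr mjto kjr fpr uzcl eoud
Hunk 3: at line 8 remove [kjr,fpr,uzcl] add [ufu] -> 10 lines: uzv zlhfd aeztl ugwny orlvh cuugq ylpr mjto ufu eoud
Hunk 4: at line 3 remove [orlvh,cuugq,ylpr] add [fwfd] -> 8 lines: uzv zlhfd aeztl ugwny fwfd mjto ufu eoud

Answer: uzv
zlhfd
aeztl
ugwny
fwfd
mjto
ufu
eoud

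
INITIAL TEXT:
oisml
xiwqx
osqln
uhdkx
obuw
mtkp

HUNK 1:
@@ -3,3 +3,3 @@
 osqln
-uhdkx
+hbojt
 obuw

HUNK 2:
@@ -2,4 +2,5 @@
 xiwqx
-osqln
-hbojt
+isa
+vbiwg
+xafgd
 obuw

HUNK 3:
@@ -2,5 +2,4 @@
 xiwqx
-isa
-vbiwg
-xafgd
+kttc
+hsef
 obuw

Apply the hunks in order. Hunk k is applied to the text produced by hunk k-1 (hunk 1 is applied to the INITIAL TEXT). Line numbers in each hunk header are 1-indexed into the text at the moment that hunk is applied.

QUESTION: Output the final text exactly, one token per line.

Answer: oisml
xiwqx
kttc
hsef
obuw
mtkp

Derivation:
Hunk 1: at line 3 remove [uhdkx] add [hbojt] -> 6 lines: oisml xiwqx osqln hbojt obuw mtkp
Hunk 2: at line 2 remove [osqln,hbojt] add [isa,vbiwg,xafgd] -> 7 lines: oisml xiwqx isa vbiwg xafgd obuw mtkp
Hunk 3: at line 2 remove [isa,vbiwg,xafgd] add [kttc,hsef] -> 6 lines: oisml xiwqx kttc hsef obuw mtkp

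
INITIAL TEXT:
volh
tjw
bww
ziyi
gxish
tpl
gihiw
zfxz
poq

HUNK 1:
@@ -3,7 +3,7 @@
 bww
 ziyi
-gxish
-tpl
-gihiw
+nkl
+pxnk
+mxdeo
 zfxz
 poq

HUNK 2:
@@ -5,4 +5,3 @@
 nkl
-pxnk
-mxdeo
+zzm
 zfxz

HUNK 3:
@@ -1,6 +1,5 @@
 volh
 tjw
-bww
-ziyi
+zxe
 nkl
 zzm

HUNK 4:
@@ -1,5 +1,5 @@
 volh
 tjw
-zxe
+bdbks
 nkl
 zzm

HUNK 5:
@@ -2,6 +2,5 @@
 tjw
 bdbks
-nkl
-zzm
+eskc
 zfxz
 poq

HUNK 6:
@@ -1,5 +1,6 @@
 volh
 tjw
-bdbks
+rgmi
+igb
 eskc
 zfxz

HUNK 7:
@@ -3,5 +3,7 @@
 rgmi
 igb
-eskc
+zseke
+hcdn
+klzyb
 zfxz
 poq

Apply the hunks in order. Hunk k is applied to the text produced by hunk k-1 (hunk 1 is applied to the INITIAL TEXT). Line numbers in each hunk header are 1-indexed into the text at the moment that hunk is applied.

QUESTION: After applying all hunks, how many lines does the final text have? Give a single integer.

Hunk 1: at line 3 remove [gxish,tpl,gihiw] add [nkl,pxnk,mxdeo] -> 9 lines: volh tjw bww ziyi nkl pxnk mxdeo zfxz poq
Hunk 2: at line 5 remove [pxnk,mxdeo] add [zzm] -> 8 lines: volh tjw bww ziyi nkl zzm zfxz poq
Hunk 3: at line 1 remove [bww,ziyi] add [zxe] -> 7 lines: volh tjw zxe nkl zzm zfxz poq
Hunk 4: at line 1 remove [zxe] add [bdbks] -> 7 lines: volh tjw bdbks nkl zzm zfxz poq
Hunk 5: at line 2 remove [nkl,zzm] add [eskc] -> 6 lines: volh tjw bdbks eskc zfxz poq
Hunk 6: at line 1 remove [bdbks] add [rgmi,igb] -> 7 lines: volh tjw rgmi igb eskc zfxz poq
Hunk 7: at line 3 remove [eskc] add [zseke,hcdn,klzyb] -> 9 lines: volh tjw rgmi igb zseke hcdn klzyb zfxz poq
Final line count: 9

Answer: 9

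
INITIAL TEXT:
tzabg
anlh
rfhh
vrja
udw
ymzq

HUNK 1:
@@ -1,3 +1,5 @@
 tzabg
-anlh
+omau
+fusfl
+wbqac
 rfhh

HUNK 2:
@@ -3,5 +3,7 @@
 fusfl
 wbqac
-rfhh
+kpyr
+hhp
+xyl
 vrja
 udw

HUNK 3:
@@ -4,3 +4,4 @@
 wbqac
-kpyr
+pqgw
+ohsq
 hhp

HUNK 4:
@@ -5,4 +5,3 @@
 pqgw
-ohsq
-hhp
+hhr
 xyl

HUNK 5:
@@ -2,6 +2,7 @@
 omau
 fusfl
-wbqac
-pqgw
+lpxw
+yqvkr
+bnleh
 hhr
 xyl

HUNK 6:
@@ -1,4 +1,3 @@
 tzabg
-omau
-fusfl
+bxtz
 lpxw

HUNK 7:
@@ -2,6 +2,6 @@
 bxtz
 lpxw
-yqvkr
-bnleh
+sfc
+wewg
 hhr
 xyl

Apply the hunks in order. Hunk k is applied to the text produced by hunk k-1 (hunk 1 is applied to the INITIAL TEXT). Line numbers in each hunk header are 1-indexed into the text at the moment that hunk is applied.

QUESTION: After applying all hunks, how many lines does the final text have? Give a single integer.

Answer: 10

Derivation:
Hunk 1: at line 1 remove [anlh] add [omau,fusfl,wbqac] -> 8 lines: tzabg omau fusfl wbqac rfhh vrja udw ymzq
Hunk 2: at line 3 remove [rfhh] add [kpyr,hhp,xyl] -> 10 lines: tzabg omau fusfl wbqac kpyr hhp xyl vrja udw ymzq
Hunk 3: at line 4 remove [kpyr] add [pqgw,ohsq] -> 11 lines: tzabg omau fusfl wbqac pqgw ohsq hhp xyl vrja udw ymzq
Hunk 4: at line 5 remove [ohsq,hhp] add [hhr] -> 10 lines: tzabg omau fusfl wbqac pqgw hhr xyl vrja udw ymzq
Hunk 5: at line 2 remove [wbqac,pqgw] add [lpxw,yqvkr,bnleh] -> 11 lines: tzabg omau fusfl lpxw yqvkr bnleh hhr xyl vrja udw ymzq
Hunk 6: at line 1 remove [omau,fusfl] add [bxtz] -> 10 lines: tzabg bxtz lpxw yqvkr bnleh hhr xyl vrja udw ymzq
Hunk 7: at line 2 remove [yqvkr,bnleh] add [sfc,wewg] -> 10 lines: tzabg bxtz lpxw sfc wewg hhr xyl vrja udw ymzq
Final line count: 10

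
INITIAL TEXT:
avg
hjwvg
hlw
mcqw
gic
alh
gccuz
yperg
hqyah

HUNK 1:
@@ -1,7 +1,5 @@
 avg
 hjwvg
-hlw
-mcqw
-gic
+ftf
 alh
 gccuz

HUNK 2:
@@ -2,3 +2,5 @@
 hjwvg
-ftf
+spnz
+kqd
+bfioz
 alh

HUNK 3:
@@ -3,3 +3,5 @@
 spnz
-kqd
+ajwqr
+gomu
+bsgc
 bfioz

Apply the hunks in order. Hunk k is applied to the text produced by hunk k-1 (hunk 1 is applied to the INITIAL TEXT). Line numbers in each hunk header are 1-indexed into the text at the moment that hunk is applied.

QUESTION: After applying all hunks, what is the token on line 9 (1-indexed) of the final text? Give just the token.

Answer: gccuz

Derivation:
Hunk 1: at line 1 remove [hlw,mcqw,gic] add [ftf] -> 7 lines: avg hjwvg ftf alh gccuz yperg hqyah
Hunk 2: at line 2 remove [ftf] add [spnz,kqd,bfioz] -> 9 lines: avg hjwvg spnz kqd bfioz alh gccuz yperg hqyah
Hunk 3: at line 3 remove [kqd] add [ajwqr,gomu,bsgc] -> 11 lines: avg hjwvg spnz ajwqr gomu bsgc bfioz alh gccuz yperg hqyah
Final line 9: gccuz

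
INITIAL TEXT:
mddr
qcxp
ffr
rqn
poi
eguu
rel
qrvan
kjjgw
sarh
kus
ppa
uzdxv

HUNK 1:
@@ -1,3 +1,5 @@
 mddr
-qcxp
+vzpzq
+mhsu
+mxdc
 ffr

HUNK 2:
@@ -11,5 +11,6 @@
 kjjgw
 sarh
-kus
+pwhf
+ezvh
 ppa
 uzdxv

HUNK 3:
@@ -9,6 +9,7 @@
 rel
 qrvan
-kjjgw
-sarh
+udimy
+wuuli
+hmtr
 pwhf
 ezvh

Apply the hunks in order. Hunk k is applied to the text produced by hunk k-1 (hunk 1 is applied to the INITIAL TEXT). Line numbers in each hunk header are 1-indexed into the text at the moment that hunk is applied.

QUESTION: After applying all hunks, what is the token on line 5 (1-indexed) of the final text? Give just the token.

Hunk 1: at line 1 remove [qcxp] add [vzpzq,mhsu,mxdc] -> 15 lines: mddr vzpzq mhsu mxdc ffr rqn poi eguu rel qrvan kjjgw sarh kus ppa uzdxv
Hunk 2: at line 11 remove [kus] add [pwhf,ezvh] -> 16 lines: mddr vzpzq mhsu mxdc ffr rqn poi eguu rel qrvan kjjgw sarh pwhf ezvh ppa uzdxv
Hunk 3: at line 9 remove [kjjgw,sarh] add [udimy,wuuli,hmtr] -> 17 lines: mddr vzpzq mhsu mxdc ffr rqn poi eguu rel qrvan udimy wuuli hmtr pwhf ezvh ppa uzdxv
Final line 5: ffr

Answer: ffr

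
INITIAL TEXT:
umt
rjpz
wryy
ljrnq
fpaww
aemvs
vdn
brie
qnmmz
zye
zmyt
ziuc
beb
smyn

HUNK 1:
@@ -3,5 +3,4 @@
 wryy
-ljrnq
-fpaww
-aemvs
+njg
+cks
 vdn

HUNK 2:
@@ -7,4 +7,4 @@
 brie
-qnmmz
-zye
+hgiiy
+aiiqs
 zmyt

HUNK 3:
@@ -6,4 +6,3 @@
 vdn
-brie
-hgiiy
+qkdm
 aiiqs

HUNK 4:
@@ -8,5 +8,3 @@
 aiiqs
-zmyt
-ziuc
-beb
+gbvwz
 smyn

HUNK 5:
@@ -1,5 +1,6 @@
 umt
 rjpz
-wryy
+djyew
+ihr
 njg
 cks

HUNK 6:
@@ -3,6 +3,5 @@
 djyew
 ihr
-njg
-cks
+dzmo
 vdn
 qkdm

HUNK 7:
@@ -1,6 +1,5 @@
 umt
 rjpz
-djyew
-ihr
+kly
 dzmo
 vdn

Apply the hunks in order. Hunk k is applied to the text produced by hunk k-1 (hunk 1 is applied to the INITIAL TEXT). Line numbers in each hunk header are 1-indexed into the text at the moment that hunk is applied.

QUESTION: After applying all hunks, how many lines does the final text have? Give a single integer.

Hunk 1: at line 3 remove [ljrnq,fpaww,aemvs] add [njg,cks] -> 13 lines: umt rjpz wryy njg cks vdn brie qnmmz zye zmyt ziuc beb smyn
Hunk 2: at line 7 remove [qnmmz,zye] add [hgiiy,aiiqs] -> 13 lines: umt rjpz wryy njg cks vdn brie hgiiy aiiqs zmyt ziuc beb smyn
Hunk 3: at line 6 remove [brie,hgiiy] add [qkdm] -> 12 lines: umt rjpz wryy njg cks vdn qkdm aiiqs zmyt ziuc beb smyn
Hunk 4: at line 8 remove [zmyt,ziuc,beb] add [gbvwz] -> 10 lines: umt rjpz wryy njg cks vdn qkdm aiiqs gbvwz smyn
Hunk 5: at line 1 remove [wryy] add [djyew,ihr] -> 11 lines: umt rjpz djyew ihr njg cks vdn qkdm aiiqs gbvwz smyn
Hunk 6: at line 3 remove [njg,cks] add [dzmo] -> 10 lines: umt rjpz djyew ihr dzmo vdn qkdm aiiqs gbvwz smyn
Hunk 7: at line 1 remove [djyew,ihr] add [kly] -> 9 lines: umt rjpz kly dzmo vdn qkdm aiiqs gbvwz smyn
Final line count: 9

Answer: 9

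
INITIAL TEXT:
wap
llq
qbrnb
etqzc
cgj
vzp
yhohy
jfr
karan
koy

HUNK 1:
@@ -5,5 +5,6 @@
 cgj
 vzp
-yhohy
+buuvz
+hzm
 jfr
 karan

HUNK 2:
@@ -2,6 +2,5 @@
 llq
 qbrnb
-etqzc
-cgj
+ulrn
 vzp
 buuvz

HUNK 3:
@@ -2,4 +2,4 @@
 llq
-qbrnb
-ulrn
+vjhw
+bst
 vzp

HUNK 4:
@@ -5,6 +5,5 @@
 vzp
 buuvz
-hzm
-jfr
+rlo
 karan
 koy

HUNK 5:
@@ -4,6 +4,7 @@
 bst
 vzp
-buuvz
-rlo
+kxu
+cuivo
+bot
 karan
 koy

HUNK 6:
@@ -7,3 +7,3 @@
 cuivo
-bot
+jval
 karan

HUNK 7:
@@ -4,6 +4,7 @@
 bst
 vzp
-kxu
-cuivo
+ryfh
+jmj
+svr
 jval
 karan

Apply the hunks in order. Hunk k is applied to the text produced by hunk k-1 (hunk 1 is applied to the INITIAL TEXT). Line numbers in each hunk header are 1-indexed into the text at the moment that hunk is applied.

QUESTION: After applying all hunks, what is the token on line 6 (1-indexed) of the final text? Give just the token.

Answer: ryfh

Derivation:
Hunk 1: at line 5 remove [yhohy] add [buuvz,hzm] -> 11 lines: wap llq qbrnb etqzc cgj vzp buuvz hzm jfr karan koy
Hunk 2: at line 2 remove [etqzc,cgj] add [ulrn] -> 10 lines: wap llq qbrnb ulrn vzp buuvz hzm jfr karan koy
Hunk 3: at line 2 remove [qbrnb,ulrn] add [vjhw,bst] -> 10 lines: wap llq vjhw bst vzp buuvz hzm jfr karan koy
Hunk 4: at line 5 remove [hzm,jfr] add [rlo] -> 9 lines: wap llq vjhw bst vzp buuvz rlo karan koy
Hunk 5: at line 4 remove [buuvz,rlo] add [kxu,cuivo,bot] -> 10 lines: wap llq vjhw bst vzp kxu cuivo bot karan koy
Hunk 6: at line 7 remove [bot] add [jval] -> 10 lines: wap llq vjhw bst vzp kxu cuivo jval karan koy
Hunk 7: at line 4 remove [kxu,cuivo] add [ryfh,jmj,svr] -> 11 lines: wap llq vjhw bst vzp ryfh jmj svr jval karan koy
Final line 6: ryfh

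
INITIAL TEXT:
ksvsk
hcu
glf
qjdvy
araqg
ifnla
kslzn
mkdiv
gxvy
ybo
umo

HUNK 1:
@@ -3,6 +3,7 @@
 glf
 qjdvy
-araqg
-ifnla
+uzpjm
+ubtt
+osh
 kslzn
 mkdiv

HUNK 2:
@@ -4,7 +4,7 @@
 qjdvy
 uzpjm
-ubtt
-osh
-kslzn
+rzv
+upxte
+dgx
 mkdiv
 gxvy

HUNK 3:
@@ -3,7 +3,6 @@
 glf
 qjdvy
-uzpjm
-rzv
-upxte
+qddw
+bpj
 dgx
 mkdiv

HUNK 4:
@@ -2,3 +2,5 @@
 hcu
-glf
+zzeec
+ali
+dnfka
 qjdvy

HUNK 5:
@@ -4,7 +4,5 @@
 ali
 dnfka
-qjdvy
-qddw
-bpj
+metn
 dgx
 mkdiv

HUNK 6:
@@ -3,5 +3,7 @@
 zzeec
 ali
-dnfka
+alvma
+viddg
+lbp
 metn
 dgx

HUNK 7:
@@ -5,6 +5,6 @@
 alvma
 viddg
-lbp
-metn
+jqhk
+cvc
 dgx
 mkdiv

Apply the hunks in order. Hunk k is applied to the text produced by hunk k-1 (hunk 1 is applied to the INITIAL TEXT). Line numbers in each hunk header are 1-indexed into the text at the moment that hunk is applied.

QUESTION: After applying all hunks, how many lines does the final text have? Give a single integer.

Answer: 13

Derivation:
Hunk 1: at line 3 remove [araqg,ifnla] add [uzpjm,ubtt,osh] -> 12 lines: ksvsk hcu glf qjdvy uzpjm ubtt osh kslzn mkdiv gxvy ybo umo
Hunk 2: at line 4 remove [ubtt,osh,kslzn] add [rzv,upxte,dgx] -> 12 lines: ksvsk hcu glf qjdvy uzpjm rzv upxte dgx mkdiv gxvy ybo umo
Hunk 3: at line 3 remove [uzpjm,rzv,upxte] add [qddw,bpj] -> 11 lines: ksvsk hcu glf qjdvy qddw bpj dgx mkdiv gxvy ybo umo
Hunk 4: at line 2 remove [glf] add [zzeec,ali,dnfka] -> 13 lines: ksvsk hcu zzeec ali dnfka qjdvy qddw bpj dgx mkdiv gxvy ybo umo
Hunk 5: at line 4 remove [qjdvy,qddw,bpj] add [metn] -> 11 lines: ksvsk hcu zzeec ali dnfka metn dgx mkdiv gxvy ybo umo
Hunk 6: at line 3 remove [dnfka] add [alvma,viddg,lbp] -> 13 lines: ksvsk hcu zzeec ali alvma viddg lbp metn dgx mkdiv gxvy ybo umo
Hunk 7: at line 5 remove [lbp,metn] add [jqhk,cvc] -> 13 lines: ksvsk hcu zzeec ali alvma viddg jqhk cvc dgx mkdiv gxvy ybo umo
Final line count: 13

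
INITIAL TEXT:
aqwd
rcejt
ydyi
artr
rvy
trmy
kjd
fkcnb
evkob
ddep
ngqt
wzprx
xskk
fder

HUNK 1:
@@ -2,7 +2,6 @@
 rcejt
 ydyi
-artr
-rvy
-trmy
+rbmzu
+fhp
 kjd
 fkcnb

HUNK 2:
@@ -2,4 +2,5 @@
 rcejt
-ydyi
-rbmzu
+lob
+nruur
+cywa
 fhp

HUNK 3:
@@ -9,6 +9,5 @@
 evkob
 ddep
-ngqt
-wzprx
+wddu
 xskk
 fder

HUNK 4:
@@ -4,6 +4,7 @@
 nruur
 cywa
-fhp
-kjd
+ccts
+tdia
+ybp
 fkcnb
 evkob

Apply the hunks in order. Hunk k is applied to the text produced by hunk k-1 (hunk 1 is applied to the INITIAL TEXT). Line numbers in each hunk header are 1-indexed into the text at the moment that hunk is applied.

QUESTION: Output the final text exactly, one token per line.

Answer: aqwd
rcejt
lob
nruur
cywa
ccts
tdia
ybp
fkcnb
evkob
ddep
wddu
xskk
fder

Derivation:
Hunk 1: at line 2 remove [artr,rvy,trmy] add [rbmzu,fhp] -> 13 lines: aqwd rcejt ydyi rbmzu fhp kjd fkcnb evkob ddep ngqt wzprx xskk fder
Hunk 2: at line 2 remove [ydyi,rbmzu] add [lob,nruur,cywa] -> 14 lines: aqwd rcejt lob nruur cywa fhp kjd fkcnb evkob ddep ngqt wzprx xskk fder
Hunk 3: at line 9 remove [ngqt,wzprx] add [wddu] -> 13 lines: aqwd rcejt lob nruur cywa fhp kjd fkcnb evkob ddep wddu xskk fder
Hunk 4: at line 4 remove [fhp,kjd] add [ccts,tdia,ybp] -> 14 lines: aqwd rcejt lob nruur cywa ccts tdia ybp fkcnb evkob ddep wddu xskk fder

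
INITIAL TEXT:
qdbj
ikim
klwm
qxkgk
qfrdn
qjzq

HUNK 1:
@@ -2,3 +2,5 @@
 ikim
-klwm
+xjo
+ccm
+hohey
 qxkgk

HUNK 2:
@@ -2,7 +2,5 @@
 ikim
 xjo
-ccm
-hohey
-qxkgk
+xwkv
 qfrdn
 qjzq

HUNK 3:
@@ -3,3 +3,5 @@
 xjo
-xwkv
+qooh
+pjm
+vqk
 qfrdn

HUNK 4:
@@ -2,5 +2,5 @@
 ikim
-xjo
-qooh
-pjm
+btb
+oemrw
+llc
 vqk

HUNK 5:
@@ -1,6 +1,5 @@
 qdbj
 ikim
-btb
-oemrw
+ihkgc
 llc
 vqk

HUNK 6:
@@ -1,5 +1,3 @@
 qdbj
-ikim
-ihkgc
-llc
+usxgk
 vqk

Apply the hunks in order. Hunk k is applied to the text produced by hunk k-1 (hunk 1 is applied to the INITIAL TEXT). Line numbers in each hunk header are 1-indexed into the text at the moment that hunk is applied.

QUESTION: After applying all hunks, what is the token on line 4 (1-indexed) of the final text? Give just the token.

Answer: qfrdn

Derivation:
Hunk 1: at line 2 remove [klwm] add [xjo,ccm,hohey] -> 8 lines: qdbj ikim xjo ccm hohey qxkgk qfrdn qjzq
Hunk 2: at line 2 remove [ccm,hohey,qxkgk] add [xwkv] -> 6 lines: qdbj ikim xjo xwkv qfrdn qjzq
Hunk 3: at line 3 remove [xwkv] add [qooh,pjm,vqk] -> 8 lines: qdbj ikim xjo qooh pjm vqk qfrdn qjzq
Hunk 4: at line 2 remove [xjo,qooh,pjm] add [btb,oemrw,llc] -> 8 lines: qdbj ikim btb oemrw llc vqk qfrdn qjzq
Hunk 5: at line 1 remove [btb,oemrw] add [ihkgc] -> 7 lines: qdbj ikim ihkgc llc vqk qfrdn qjzq
Hunk 6: at line 1 remove [ikim,ihkgc,llc] add [usxgk] -> 5 lines: qdbj usxgk vqk qfrdn qjzq
Final line 4: qfrdn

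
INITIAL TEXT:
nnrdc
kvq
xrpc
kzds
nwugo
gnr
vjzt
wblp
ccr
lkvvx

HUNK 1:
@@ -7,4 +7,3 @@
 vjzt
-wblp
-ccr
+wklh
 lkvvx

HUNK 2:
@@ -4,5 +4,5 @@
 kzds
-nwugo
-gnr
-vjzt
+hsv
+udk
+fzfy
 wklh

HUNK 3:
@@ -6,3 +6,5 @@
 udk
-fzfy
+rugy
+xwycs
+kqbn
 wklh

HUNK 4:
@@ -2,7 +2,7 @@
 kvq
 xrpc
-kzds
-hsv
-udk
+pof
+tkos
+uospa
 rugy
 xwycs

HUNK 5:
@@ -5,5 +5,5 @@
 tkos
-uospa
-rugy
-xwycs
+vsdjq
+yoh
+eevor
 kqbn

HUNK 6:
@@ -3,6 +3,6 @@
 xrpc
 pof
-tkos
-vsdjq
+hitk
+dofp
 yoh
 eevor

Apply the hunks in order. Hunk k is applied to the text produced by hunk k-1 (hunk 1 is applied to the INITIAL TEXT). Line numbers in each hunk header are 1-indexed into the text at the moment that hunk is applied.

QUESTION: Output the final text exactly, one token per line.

Answer: nnrdc
kvq
xrpc
pof
hitk
dofp
yoh
eevor
kqbn
wklh
lkvvx

Derivation:
Hunk 1: at line 7 remove [wblp,ccr] add [wklh] -> 9 lines: nnrdc kvq xrpc kzds nwugo gnr vjzt wklh lkvvx
Hunk 2: at line 4 remove [nwugo,gnr,vjzt] add [hsv,udk,fzfy] -> 9 lines: nnrdc kvq xrpc kzds hsv udk fzfy wklh lkvvx
Hunk 3: at line 6 remove [fzfy] add [rugy,xwycs,kqbn] -> 11 lines: nnrdc kvq xrpc kzds hsv udk rugy xwycs kqbn wklh lkvvx
Hunk 4: at line 2 remove [kzds,hsv,udk] add [pof,tkos,uospa] -> 11 lines: nnrdc kvq xrpc pof tkos uospa rugy xwycs kqbn wklh lkvvx
Hunk 5: at line 5 remove [uospa,rugy,xwycs] add [vsdjq,yoh,eevor] -> 11 lines: nnrdc kvq xrpc pof tkos vsdjq yoh eevor kqbn wklh lkvvx
Hunk 6: at line 3 remove [tkos,vsdjq] add [hitk,dofp] -> 11 lines: nnrdc kvq xrpc pof hitk dofp yoh eevor kqbn wklh lkvvx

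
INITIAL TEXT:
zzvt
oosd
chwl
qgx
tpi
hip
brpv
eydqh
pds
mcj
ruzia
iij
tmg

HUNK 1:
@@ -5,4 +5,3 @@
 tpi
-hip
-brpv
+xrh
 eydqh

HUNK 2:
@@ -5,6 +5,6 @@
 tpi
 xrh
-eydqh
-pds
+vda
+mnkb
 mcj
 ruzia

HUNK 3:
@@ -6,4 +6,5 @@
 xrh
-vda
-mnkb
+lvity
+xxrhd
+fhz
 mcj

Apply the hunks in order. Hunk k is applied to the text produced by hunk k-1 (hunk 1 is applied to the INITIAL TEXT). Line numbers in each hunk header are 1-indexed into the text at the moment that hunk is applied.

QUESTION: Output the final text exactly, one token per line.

Hunk 1: at line 5 remove [hip,brpv] add [xrh] -> 12 lines: zzvt oosd chwl qgx tpi xrh eydqh pds mcj ruzia iij tmg
Hunk 2: at line 5 remove [eydqh,pds] add [vda,mnkb] -> 12 lines: zzvt oosd chwl qgx tpi xrh vda mnkb mcj ruzia iij tmg
Hunk 3: at line 6 remove [vda,mnkb] add [lvity,xxrhd,fhz] -> 13 lines: zzvt oosd chwl qgx tpi xrh lvity xxrhd fhz mcj ruzia iij tmg

Answer: zzvt
oosd
chwl
qgx
tpi
xrh
lvity
xxrhd
fhz
mcj
ruzia
iij
tmg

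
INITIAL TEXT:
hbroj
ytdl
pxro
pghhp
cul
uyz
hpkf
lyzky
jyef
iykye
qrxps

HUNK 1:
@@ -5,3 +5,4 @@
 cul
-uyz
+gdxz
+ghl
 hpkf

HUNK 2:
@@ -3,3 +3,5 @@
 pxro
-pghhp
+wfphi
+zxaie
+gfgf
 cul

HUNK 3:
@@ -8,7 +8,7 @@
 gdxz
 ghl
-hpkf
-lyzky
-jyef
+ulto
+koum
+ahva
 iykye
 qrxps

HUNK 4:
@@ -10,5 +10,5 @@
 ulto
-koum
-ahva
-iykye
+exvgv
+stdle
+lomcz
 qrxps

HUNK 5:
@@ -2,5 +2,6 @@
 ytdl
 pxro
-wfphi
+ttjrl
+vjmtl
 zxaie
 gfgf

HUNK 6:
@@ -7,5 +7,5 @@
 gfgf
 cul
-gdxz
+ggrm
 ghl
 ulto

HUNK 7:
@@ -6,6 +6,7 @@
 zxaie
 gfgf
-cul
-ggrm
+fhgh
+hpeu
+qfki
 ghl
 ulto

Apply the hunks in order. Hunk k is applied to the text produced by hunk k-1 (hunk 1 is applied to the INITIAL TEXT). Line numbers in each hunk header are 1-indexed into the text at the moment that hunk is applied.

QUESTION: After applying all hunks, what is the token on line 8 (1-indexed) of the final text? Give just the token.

Hunk 1: at line 5 remove [uyz] add [gdxz,ghl] -> 12 lines: hbroj ytdl pxro pghhp cul gdxz ghl hpkf lyzky jyef iykye qrxps
Hunk 2: at line 3 remove [pghhp] add [wfphi,zxaie,gfgf] -> 14 lines: hbroj ytdl pxro wfphi zxaie gfgf cul gdxz ghl hpkf lyzky jyef iykye qrxps
Hunk 3: at line 8 remove [hpkf,lyzky,jyef] add [ulto,koum,ahva] -> 14 lines: hbroj ytdl pxro wfphi zxaie gfgf cul gdxz ghl ulto koum ahva iykye qrxps
Hunk 4: at line 10 remove [koum,ahva,iykye] add [exvgv,stdle,lomcz] -> 14 lines: hbroj ytdl pxro wfphi zxaie gfgf cul gdxz ghl ulto exvgv stdle lomcz qrxps
Hunk 5: at line 2 remove [wfphi] add [ttjrl,vjmtl] -> 15 lines: hbroj ytdl pxro ttjrl vjmtl zxaie gfgf cul gdxz ghl ulto exvgv stdle lomcz qrxps
Hunk 6: at line 7 remove [gdxz] add [ggrm] -> 15 lines: hbroj ytdl pxro ttjrl vjmtl zxaie gfgf cul ggrm ghl ulto exvgv stdle lomcz qrxps
Hunk 7: at line 6 remove [cul,ggrm] add [fhgh,hpeu,qfki] -> 16 lines: hbroj ytdl pxro ttjrl vjmtl zxaie gfgf fhgh hpeu qfki ghl ulto exvgv stdle lomcz qrxps
Final line 8: fhgh

Answer: fhgh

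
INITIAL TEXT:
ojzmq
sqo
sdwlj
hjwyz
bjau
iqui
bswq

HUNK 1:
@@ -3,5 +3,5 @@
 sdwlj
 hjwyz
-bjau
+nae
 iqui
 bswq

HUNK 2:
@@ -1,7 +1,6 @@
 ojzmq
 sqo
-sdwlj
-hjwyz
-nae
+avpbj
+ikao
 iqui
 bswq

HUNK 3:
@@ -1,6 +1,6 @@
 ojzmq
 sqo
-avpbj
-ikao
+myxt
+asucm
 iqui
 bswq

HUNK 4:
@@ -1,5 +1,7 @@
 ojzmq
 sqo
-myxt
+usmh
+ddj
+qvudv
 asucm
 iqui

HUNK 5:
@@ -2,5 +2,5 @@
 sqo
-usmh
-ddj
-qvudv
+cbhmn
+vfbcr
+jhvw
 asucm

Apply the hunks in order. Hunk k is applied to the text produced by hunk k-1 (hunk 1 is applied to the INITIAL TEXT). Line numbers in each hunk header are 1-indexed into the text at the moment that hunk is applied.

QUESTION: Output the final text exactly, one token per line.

Hunk 1: at line 3 remove [bjau] add [nae] -> 7 lines: ojzmq sqo sdwlj hjwyz nae iqui bswq
Hunk 2: at line 1 remove [sdwlj,hjwyz,nae] add [avpbj,ikao] -> 6 lines: ojzmq sqo avpbj ikao iqui bswq
Hunk 3: at line 1 remove [avpbj,ikao] add [myxt,asucm] -> 6 lines: ojzmq sqo myxt asucm iqui bswq
Hunk 4: at line 1 remove [myxt] add [usmh,ddj,qvudv] -> 8 lines: ojzmq sqo usmh ddj qvudv asucm iqui bswq
Hunk 5: at line 2 remove [usmh,ddj,qvudv] add [cbhmn,vfbcr,jhvw] -> 8 lines: ojzmq sqo cbhmn vfbcr jhvw asucm iqui bswq

Answer: ojzmq
sqo
cbhmn
vfbcr
jhvw
asucm
iqui
bswq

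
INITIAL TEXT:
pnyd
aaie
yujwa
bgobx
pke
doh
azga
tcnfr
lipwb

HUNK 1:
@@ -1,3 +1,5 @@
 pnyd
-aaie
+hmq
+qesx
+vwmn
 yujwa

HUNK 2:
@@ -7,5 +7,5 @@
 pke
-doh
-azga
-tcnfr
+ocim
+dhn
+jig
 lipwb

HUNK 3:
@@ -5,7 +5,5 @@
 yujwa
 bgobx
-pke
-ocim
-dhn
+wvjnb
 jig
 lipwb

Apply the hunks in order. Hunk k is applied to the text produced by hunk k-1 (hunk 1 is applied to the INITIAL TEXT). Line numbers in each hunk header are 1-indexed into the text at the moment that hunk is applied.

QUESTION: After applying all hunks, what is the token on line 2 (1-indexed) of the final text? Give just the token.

Answer: hmq

Derivation:
Hunk 1: at line 1 remove [aaie] add [hmq,qesx,vwmn] -> 11 lines: pnyd hmq qesx vwmn yujwa bgobx pke doh azga tcnfr lipwb
Hunk 2: at line 7 remove [doh,azga,tcnfr] add [ocim,dhn,jig] -> 11 lines: pnyd hmq qesx vwmn yujwa bgobx pke ocim dhn jig lipwb
Hunk 3: at line 5 remove [pke,ocim,dhn] add [wvjnb] -> 9 lines: pnyd hmq qesx vwmn yujwa bgobx wvjnb jig lipwb
Final line 2: hmq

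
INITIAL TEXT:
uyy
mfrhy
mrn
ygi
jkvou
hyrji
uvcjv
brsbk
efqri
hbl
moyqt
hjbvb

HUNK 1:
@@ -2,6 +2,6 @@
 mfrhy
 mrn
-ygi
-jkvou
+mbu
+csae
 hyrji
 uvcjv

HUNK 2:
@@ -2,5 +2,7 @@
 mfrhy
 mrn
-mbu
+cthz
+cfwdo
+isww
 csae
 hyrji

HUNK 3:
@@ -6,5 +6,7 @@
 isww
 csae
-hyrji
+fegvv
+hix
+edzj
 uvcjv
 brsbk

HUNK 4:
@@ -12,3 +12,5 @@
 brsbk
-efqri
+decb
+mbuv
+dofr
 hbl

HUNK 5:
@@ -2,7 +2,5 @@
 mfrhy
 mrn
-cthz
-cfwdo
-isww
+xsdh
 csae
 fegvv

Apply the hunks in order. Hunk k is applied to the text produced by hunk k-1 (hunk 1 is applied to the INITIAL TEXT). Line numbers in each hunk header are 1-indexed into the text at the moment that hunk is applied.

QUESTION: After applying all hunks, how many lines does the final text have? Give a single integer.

Answer: 16

Derivation:
Hunk 1: at line 2 remove [ygi,jkvou] add [mbu,csae] -> 12 lines: uyy mfrhy mrn mbu csae hyrji uvcjv brsbk efqri hbl moyqt hjbvb
Hunk 2: at line 2 remove [mbu] add [cthz,cfwdo,isww] -> 14 lines: uyy mfrhy mrn cthz cfwdo isww csae hyrji uvcjv brsbk efqri hbl moyqt hjbvb
Hunk 3: at line 6 remove [hyrji] add [fegvv,hix,edzj] -> 16 lines: uyy mfrhy mrn cthz cfwdo isww csae fegvv hix edzj uvcjv brsbk efqri hbl moyqt hjbvb
Hunk 4: at line 12 remove [efqri] add [decb,mbuv,dofr] -> 18 lines: uyy mfrhy mrn cthz cfwdo isww csae fegvv hix edzj uvcjv brsbk decb mbuv dofr hbl moyqt hjbvb
Hunk 5: at line 2 remove [cthz,cfwdo,isww] add [xsdh] -> 16 lines: uyy mfrhy mrn xsdh csae fegvv hix edzj uvcjv brsbk decb mbuv dofr hbl moyqt hjbvb
Final line count: 16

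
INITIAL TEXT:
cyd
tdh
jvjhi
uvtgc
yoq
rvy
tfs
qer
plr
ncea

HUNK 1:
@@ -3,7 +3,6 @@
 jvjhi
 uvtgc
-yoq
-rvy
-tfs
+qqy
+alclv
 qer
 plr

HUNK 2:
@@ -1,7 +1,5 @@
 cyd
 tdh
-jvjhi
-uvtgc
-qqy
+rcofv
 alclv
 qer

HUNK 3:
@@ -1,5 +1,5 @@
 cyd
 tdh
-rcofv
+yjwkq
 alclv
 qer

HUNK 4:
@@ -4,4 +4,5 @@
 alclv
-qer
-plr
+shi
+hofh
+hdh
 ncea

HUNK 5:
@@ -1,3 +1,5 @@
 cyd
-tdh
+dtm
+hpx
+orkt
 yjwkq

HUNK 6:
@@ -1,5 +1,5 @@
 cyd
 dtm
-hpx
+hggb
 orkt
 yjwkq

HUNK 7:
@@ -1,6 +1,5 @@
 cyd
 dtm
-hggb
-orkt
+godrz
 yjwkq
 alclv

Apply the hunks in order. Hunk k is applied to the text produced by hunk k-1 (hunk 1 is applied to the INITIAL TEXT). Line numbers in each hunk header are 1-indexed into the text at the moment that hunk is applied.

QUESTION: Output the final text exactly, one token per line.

Answer: cyd
dtm
godrz
yjwkq
alclv
shi
hofh
hdh
ncea

Derivation:
Hunk 1: at line 3 remove [yoq,rvy,tfs] add [qqy,alclv] -> 9 lines: cyd tdh jvjhi uvtgc qqy alclv qer plr ncea
Hunk 2: at line 1 remove [jvjhi,uvtgc,qqy] add [rcofv] -> 7 lines: cyd tdh rcofv alclv qer plr ncea
Hunk 3: at line 1 remove [rcofv] add [yjwkq] -> 7 lines: cyd tdh yjwkq alclv qer plr ncea
Hunk 4: at line 4 remove [qer,plr] add [shi,hofh,hdh] -> 8 lines: cyd tdh yjwkq alclv shi hofh hdh ncea
Hunk 5: at line 1 remove [tdh] add [dtm,hpx,orkt] -> 10 lines: cyd dtm hpx orkt yjwkq alclv shi hofh hdh ncea
Hunk 6: at line 1 remove [hpx] add [hggb] -> 10 lines: cyd dtm hggb orkt yjwkq alclv shi hofh hdh ncea
Hunk 7: at line 1 remove [hggb,orkt] add [godrz] -> 9 lines: cyd dtm godrz yjwkq alclv shi hofh hdh ncea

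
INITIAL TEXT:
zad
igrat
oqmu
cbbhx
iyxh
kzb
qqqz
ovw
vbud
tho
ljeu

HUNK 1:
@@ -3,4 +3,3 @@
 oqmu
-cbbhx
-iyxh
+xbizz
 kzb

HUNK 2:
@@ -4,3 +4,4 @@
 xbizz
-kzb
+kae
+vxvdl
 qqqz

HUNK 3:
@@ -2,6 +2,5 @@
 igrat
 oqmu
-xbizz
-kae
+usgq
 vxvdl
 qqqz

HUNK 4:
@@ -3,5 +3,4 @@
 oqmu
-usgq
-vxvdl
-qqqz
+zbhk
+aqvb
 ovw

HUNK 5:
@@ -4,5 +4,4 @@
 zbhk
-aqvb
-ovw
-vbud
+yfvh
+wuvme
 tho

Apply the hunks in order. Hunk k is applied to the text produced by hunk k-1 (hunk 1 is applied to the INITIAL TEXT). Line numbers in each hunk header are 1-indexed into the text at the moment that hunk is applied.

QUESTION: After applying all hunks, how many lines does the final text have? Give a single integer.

Answer: 8

Derivation:
Hunk 1: at line 3 remove [cbbhx,iyxh] add [xbizz] -> 10 lines: zad igrat oqmu xbizz kzb qqqz ovw vbud tho ljeu
Hunk 2: at line 4 remove [kzb] add [kae,vxvdl] -> 11 lines: zad igrat oqmu xbizz kae vxvdl qqqz ovw vbud tho ljeu
Hunk 3: at line 2 remove [xbizz,kae] add [usgq] -> 10 lines: zad igrat oqmu usgq vxvdl qqqz ovw vbud tho ljeu
Hunk 4: at line 3 remove [usgq,vxvdl,qqqz] add [zbhk,aqvb] -> 9 lines: zad igrat oqmu zbhk aqvb ovw vbud tho ljeu
Hunk 5: at line 4 remove [aqvb,ovw,vbud] add [yfvh,wuvme] -> 8 lines: zad igrat oqmu zbhk yfvh wuvme tho ljeu
Final line count: 8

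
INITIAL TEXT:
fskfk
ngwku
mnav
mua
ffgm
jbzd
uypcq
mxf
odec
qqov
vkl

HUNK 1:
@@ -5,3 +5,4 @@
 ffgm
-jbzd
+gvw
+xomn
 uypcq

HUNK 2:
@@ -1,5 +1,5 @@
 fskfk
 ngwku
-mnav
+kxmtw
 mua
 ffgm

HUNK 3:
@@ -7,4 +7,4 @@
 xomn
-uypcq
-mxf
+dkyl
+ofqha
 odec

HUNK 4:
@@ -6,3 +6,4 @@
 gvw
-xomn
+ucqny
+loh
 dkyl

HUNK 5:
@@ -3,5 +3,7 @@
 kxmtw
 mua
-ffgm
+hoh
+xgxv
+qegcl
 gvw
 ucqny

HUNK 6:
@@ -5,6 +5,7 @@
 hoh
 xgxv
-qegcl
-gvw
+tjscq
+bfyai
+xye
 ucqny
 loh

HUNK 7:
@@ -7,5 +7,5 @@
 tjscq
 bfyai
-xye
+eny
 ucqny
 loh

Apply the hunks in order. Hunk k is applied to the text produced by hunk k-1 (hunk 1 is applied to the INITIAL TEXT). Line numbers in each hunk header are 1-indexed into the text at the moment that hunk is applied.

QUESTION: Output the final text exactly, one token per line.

Answer: fskfk
ngwku
kxmtw
mua
hoh
xgxv
tjscq
bfyai
eny
ucqny
loh
dkyl
ofqha
odec
qqov
vkl

Derivation:
Hunk 1: at line 5 remove [jbzd] add [gvw,xomn] -> 12 lines: fskfk ngwku mnav mua ffgm gvw xomn uypcq mxf odec qqov vkl
Hunk 2: at line 1 remove [mnav] add [kxmtw] -> 12 lines: fskfk ngwku kxmtw mua ffgm gvw xomn uypcq mxf odec qqov vkl
Hunk 3: at line 7 remove [uypcq,mxf] add [dkyl,ofqha] -> 12 lines: fskfk ngwku kxmtw mua ffgm gvw xomn dkyl ofqha odec qqov vkl
Hunk 4: at line 6 remove [xomn] add [ucqny,loh] -> 13 lines: fskfk ngwku kxmtw mua ffgm gvw ucqny loh dkyl ofqha odec qqov vkl
Hunk 5: at line 3 remove [ffgm] add [hoh,xgxv,qegcl] -> 15 lines: fskfk ngwku kxmtw mua hoh xgxv qegcl gvw ucqny loh dkyl ofqha odec qqov vkl
Hunk 6: at line 5 remove [qegcl,gvw] add [tjscq,bfyai,xye] -> 16 lines: fskfk ngwku kxmtw mua hoh xgxv tjscq bfyai xye ucqny loh dkyl ofqha odec qqov vkl
Hunk 7: at line 7 remove [xye] add [eny] -> 16 lines: fskfk ngwku kxmtw mua hoh xgxv tjscq bfyai eny ucqny loh dkyl ofqha odec qqov vkl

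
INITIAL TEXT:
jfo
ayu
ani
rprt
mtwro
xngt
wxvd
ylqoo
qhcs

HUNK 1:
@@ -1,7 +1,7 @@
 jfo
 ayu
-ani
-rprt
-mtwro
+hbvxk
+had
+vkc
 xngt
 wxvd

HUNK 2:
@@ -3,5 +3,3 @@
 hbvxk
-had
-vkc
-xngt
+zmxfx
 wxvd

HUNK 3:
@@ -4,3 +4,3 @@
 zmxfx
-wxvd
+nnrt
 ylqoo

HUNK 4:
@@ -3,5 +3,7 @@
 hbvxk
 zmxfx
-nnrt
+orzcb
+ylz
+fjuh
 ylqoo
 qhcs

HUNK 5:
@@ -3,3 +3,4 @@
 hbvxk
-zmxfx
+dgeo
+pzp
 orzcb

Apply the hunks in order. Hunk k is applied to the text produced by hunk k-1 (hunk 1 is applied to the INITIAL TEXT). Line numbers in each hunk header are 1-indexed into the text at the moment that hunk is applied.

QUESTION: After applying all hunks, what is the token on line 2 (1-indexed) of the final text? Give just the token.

Hunk 1: at line 1 remove [ani,rprt,mtwro] add [hbvxk,had,vkc] -> 9 lines: jfo ayu hbvxk had vkc xngt wxvd ylqoo qhcs
Hunk 2: at line 3 remove [had,vkc,xngt] add [zmxfx] -> 7 lines: jfo ayu hbvxk zmxfx wxvd ylqoo qhcs
Hunk 3: at line 4 remove [wxvd] add [nnrt] -> 7 lines: jfo ayu hbvxk zmxfx nnrt ylqoo qhcs
Hunk 4: at line 3 remove [nnrt] add [orzcb,ylz,fjuh] -> 9 lines: jfo ayu hbvxk zmxfx orzcb ylz fjuh ylqoo qhcs
Hunk 5: at line 3 remove [zmxfx] add [dgeo,pzp] -> 10 lines: jfo ayu hbvxk dgeo pzp orzcb ylz fjuh ylqoo qhcs
Final line 2: ayu

Answer: ayu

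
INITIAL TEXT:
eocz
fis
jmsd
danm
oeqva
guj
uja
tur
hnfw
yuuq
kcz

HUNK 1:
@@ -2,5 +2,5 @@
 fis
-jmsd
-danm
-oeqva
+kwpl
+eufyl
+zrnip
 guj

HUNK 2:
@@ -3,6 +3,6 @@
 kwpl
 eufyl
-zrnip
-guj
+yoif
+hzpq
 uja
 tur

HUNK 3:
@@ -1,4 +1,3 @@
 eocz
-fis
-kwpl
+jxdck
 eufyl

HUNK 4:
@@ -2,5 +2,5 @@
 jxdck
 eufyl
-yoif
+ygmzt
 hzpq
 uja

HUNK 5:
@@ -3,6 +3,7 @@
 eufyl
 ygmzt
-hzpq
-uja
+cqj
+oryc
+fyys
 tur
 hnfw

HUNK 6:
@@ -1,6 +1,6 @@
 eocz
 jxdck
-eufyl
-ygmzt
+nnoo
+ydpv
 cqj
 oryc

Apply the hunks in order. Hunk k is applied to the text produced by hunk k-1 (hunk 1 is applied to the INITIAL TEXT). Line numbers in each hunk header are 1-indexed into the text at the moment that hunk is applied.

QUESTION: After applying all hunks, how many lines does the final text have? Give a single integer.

Hunk 1: at line 2 remove [jmsd,danm,oeqva] add [kwpl,eufyl,zrnip] -> 11 lines: eocz fis kwpl eufyl zrnip guj uja tur hnfw yuuq kcz
Hunk 2: at line 3 remove [zrnip,guj] add [yoif,hzpq] -> 11 lines: eocz fis kwpl eufyl yoif hzpq uja tur hnfw yuuq kcz
Hunk 3: at line 1 remove [fis,kwpl] add [jxdck] -> 10 lines: eocz jxdck eufyl yoif hzpq uja tur hnfw yuuq kcz
Hunk 4: at line 2 remove [yoif] add [ygmzt] -> 10 lines: eocz jxdck eufyl ygmzt hzpq uja tur hnfw yuuq kcz
Hunk 5: at line 3 remove [hzpq,uja] add [cqj,oryc,fyys] -> 11 lines: eocz jxdck eufyl ygmzt cqj oryc fyys tur hnfw yuuq kcz
Hunk 6: at line 1 remove [eufyl,ygmzt] add [nnoo,ydpv] -> 11 lines: eocz jxdck nnoo ydpv cqj oryc fyys tur hnfw yuuq kcz
Final line count: 11

Answer: 11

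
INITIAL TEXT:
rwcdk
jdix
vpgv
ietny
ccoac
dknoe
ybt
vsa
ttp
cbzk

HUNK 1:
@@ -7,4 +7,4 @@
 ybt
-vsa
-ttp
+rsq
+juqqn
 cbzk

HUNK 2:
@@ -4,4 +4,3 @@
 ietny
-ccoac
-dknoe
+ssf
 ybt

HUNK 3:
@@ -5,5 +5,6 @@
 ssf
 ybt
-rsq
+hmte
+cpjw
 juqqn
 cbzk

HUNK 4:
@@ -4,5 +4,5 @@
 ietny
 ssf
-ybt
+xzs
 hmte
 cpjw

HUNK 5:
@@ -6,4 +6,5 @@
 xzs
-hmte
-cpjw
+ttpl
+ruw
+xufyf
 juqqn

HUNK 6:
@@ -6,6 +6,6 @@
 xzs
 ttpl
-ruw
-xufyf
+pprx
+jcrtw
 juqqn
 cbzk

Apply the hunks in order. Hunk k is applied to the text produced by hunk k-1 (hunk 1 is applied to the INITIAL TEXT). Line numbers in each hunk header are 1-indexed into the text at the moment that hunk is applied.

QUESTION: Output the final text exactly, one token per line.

Hunk 1: at line 7 remove [vsa,ttp] add [rsq,juqqn] -> 10 lines: rwcdk jdix vpgv ietny ccoac dknoe ybt rsq juqqn cbzk
Hunk 2: at line 4 remove [ccoac,dknoe] add [ssf] -> 9 lines: rwcdk jdix vpgv ietny ssf ybt rsq juqqn cbzk
Hunk 3: at line 5 remove [rsq] add [hmte,cpjw] -> 10 lines: rwcdk jdix vpgv ietny ssf ybt hmte cpjw juqqn cbzk
Hunk 4: at line 4 remove [ybt] add [xzs] -> 10 lines: rwcdk jdix vpgv ietny ssf xzs hmte cpjw juqqn cbzk
Hunk 5: at line 6 remove [hmte,cpjw] add [ttpl,ruw,xufyf] -> 11 lines: rwcdk jdix vpgv ietny ssf xzs ttpl ruw xufyf juqqn cbzk
Hunk 6: at line 6 remove [ruw,xufyf] add [pprx,jcrtw] -> 11 lines: rwcdk jdix vpgv ietny ssf xzs ttpl pprx jcrtw juqqn cbzk

Answer: rwcdk
jdix
vpgv
ietny
ssf
xzs
ttpl
pprx
jcrtw
juqqn
cbzk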